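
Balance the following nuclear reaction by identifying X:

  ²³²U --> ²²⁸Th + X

Conserve mass number: 232 = 228 + A, so A = 4.
Conserve atomic number: 92 = 90 + Z, so Z = 2.
A = 4 and Z = 2 is ⁴He — an alpha particle.

alpha particle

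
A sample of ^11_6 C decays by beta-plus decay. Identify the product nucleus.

B-11

Beta-plus decay: mass number changes by +0, atomic number by -1.
A: 11 = 11; Z: 6 − 1 = 5.
Z = 5 is boron, so the daughter is ^11_5 B.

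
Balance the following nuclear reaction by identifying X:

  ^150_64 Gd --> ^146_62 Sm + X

alpha particle

Conserve mass number: 150 = 146 + A, so A = 4.
Conserve atomic number: 64 = 62 + Z, so Z = 2.
A = 4 and Z = 2 is ^4_2 He — an alpha particle.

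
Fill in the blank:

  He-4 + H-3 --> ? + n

Conserve mass number: 4 + 3 = A + 1, so A = 6.
Conserve atomic number: 2 + 1 = Z + 0, so Z = 3.
Z = 3 is lithium, so the species is Li-6.

Li-6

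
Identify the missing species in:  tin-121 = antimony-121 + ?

beta-minus particle

Conserve mass number: 121 = 121 + A, so A = 0.
Conserve atomic number: 50 = 51 + Z, so Z = -1.
A = 0 and Z = -1 is e⁻ — a beta-minus particle.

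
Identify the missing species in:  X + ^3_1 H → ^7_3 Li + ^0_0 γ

Conserve mass number: A + 3 = 7 + 0, so A = 4.
Conserve atomic number: Z + 1 = 3 + 0, so Z = 2.
A = 4 and Z = 2 is ^4_2 He — an alpha particle.

alpha particle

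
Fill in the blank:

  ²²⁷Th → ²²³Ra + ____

Conserve mass number: 227 = 223 + A, so A = 4.
Conserve atomic number: 90 = 88 + Z, so Z = 2.
A = 4 and Z = 2 is ⁴He — an alpha particle.

alpha particle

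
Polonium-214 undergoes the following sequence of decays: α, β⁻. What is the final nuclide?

Bi-210

Start: (A, Z) = (214, 84).
After α: (210, 82).
After β⁻: (210, 83).
Z = 83 is bismuth.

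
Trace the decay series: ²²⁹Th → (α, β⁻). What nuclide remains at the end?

Start: (A, Z) = (229, 90).
After α: (225, 88).
After β⁻: (225, 89).
Z = 89 is actinium.

Ac-225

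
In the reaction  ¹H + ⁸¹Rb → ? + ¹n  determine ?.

Sr-81

Conserve mass number: 1 + 81 = A + 1, so A = 81.
Conserve atomic number: 1 + 37 = Z + 0, so Z = 38.
Z = 38 is strontium, so the species is ⁸¹Sr.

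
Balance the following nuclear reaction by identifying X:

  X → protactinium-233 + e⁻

Conserve mass number: A = 233 + 0, so A = 233.
Conserve atomic number: Z = 91 − 1, so Z = 90.
Z = 90 is thorium, so the species is thorium-233.

Th-233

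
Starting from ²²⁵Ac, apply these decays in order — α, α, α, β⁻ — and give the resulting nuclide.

Start: (A, Z) = (225, 89).
After α: (221, 87).
After α: (217, 85).
After α: (213, 83).
After β⁻: (213, 84).
Z = 84 is polonium.

Po-213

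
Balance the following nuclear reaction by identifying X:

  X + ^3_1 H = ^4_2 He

Conserve mass number: A + 3 = 4, so A = 1.
Conserve atomic number: Z + 1 = 2, so Z = 1.
A = 1 and Z = 1 is ^1_1 H — a proton.

proton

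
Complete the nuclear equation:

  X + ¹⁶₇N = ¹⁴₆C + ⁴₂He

deuteron

Conserve mass number: A + 16 = 14 + 4, so A = 2.
Conserve atomic number: Z + 7 = 6 + 2, so Z = 1.
A = 2 and Z = 1 is ²₁H — a deuteron.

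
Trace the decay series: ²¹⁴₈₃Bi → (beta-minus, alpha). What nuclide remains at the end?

Start: (A, Z) = (214, 83).
After β⁻: (214, 84).
After α: (210, 82).
Z = 82 is lead.

Pb-210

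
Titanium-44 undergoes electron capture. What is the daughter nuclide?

Electron capture: mass number changes by +0, atomic number by -1.
A: 44 = 44; Z: 22 − 1 = 21.
Z = 21 is scandium, so the daughter is scandium-44.

Sc-44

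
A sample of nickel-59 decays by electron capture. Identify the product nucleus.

Co-59

Electron capture: mass number changes by +0, atomic number by -1.
A: 59 = 59; Z: 28 − 1 = 27.
Z = 27 is cobalt, so the daughter is cobalt-59.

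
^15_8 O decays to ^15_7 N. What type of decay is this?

ΔA = 15 − 15 = 0; ΔZ = 7 − 8 = -1.
A is unchanged and Z drops by 1 — a proton has become a neutron (β⁺ emission or electron capture).

beta-plus decay or electron capture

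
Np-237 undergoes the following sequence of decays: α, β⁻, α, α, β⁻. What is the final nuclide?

Ac-225

Start: (A, Z) = (237, 93).
After α: (233, 91).
After β⁻: (233, 92).
After α: (229, 90).
After α: (225, 88).
After β⁻: (225, 89).
Z = 89 is actinium.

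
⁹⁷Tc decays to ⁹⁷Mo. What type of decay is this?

beta-plus decay or electron capture

ΔA = 97 − 97 = 0; ΔZ = 42 − 43 = -1.
A is unchanged and Z drops by 1 — a proton has become a neutron (β⁺ emission or electron capture).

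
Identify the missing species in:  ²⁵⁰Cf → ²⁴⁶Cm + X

alpha particle

Conserve mass number: 250 = 246 + A, so A = 4.
Conserve atomic number: 98 = 96 + Z, so Z = 2.
A = 4 and Z = 2 is ⁴He — an alpha particle.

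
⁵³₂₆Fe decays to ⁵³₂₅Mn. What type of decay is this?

ΔA = 53 − 53 = 0; ΔZ = 25 − 26 = -1.
A is unchanged and Z drops by 1 — a proton has become a neutron (β⁺ emission or electron capture).

beta-plus decay or electron capture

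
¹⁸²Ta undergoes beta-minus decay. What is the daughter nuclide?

Beta-minus decay: mass number changes by +0, atomic number by +1.
A: 182 = 182; Z: 73 + 1 = 74.
Z = 74 is tungsten, so the daughter is ¹⁸²W.

W-182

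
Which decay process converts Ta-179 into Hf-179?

beta-plus decay or electron capture

ΔA = 179 − 179 = 0; ΔZ = 72 − 73 = -1.
A is unchanged and Z drops by 1 — a proton has become a neutron (β⁺ emission or electron capture).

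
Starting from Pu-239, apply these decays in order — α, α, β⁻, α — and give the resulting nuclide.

Start: (A, Z) = (239, 94).
After α: (235, 92).
After α: (231, 90).
After β⁻: (231, 91).
After α: (227, 89).
Z = 89 is actinium.

Ac-227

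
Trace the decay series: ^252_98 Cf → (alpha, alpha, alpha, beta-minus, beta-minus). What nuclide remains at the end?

Pu-240

Start: (A, Z) = (252, 98).
After α: (248, 96).
After α: (244, 94).
After α: (240, 92).
After β⁻: (240, 93).
After β⁻: (240, 94).
Z = 94 is plutonium.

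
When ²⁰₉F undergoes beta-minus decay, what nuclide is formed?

Ne-20

Beta-minus decay: mass number changes by +0, atomic number by +1.
A: 20 = 20; Z: 9 + 1 = 10.
Z = 10 is neon, so the daughter is ²⁰₁₀Ne.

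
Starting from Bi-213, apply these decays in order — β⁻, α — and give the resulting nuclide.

Start: (A, Z) = (213, 83).
After β⁻: (213, 84).
After α: (209, 82).
Z = 82 is lead.

Pb-209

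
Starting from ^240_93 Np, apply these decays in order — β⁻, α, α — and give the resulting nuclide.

Start: (A, Z) = (240, 93).
After β⁻: (240, 94).
After α: (236, 92).
After α: (232, 90).
Z = 90 is thorium.

Th-232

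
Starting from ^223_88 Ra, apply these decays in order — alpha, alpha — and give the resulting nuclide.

Start: (A, Z) = (223, 88).
After α: (219, 86).
After α: (215, 84).
Z = 84 is polonium.

Po-215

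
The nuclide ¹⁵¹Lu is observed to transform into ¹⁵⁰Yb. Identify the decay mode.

proton emission

ΔA = 150 − 151 = -1; ΔZ = 70 − 71 = -1.
A drops by 1 and Z drops by 1 — a proton was emitted.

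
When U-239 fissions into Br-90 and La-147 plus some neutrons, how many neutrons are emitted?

2

Conserve mass number: 239 = 90 + 147 + k, so k = 239 − 237 = 2.
Check atomic number: 92 = 35 + 57 + 0 = 92. ✓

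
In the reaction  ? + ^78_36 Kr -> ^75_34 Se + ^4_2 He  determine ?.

Conserve mass number: A + 78 = 75 + 4, so A = 1.
Conserve atomic number: Z + 36 = 34 + 2, so Z = 0.
A = 1 and Z = 0 is ^1_0 n — a neutron.

neutron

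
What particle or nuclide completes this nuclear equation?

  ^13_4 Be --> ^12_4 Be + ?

neutron

Conserve mass number: 13 = 12 + A, so A = 1.
Conserve atomic number: 4 = 4 + Z, so Z = 0.
A = 1 and Z = 0 is ^1_0 n — a neutron.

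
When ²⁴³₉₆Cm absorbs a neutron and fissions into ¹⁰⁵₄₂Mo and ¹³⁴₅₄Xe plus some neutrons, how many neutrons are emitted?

Conserve mass number: 244 = 105 + 134 + k, so k = 244 − 239 = 5.
Check atomic number: 96 = 42 + 54 + 0 = 96. ✓

5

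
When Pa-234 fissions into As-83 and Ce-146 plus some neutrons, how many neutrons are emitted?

Conserve mass number: 234 = 83 + 146 + k, so k = 234 − 229 = 5.
Check atomic number: 91 = 33 + 58 + 0 = 91. ✓

5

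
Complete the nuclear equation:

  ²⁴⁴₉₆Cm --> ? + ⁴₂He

Conserve mass number: 244 = A + 4, so A = 240.
Conserve atomic number: 96 = Z + 2, so Z = 94.
Z = 94 is plutonium, so the species is ²⁴⁰₉₄Pu.

Pu-240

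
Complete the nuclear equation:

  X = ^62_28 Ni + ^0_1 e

Conserve mass number: A = 62 + 0, so A = 62.
Conserve atomic number: Z = 28 + 1, so Z = 29.
Z = 29 is copper, so the species is ^62_29 Cu.

Cu-62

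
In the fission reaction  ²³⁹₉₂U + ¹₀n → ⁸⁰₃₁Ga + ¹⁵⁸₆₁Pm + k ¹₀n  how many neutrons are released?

Conserve mass number: 240 = 80 + 158 + k, so k = 240 − 238 = 2.
Check atomic number: 92 = 31 + 61 + 0 = 92. ✓

2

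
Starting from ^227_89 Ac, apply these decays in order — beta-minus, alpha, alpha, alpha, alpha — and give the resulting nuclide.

Start: (A, Z) = (227, 89).
After β⁻: (227, 90).
After α: (223, 88).
After α: (219, 86).
After α: (215, 84).
After α: (211, 82).
Z = 82 is lead.

Pb-211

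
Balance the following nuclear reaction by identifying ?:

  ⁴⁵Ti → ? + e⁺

Conserve mass number: 45 = A + 0, so A = 45.
Conserve atomic number: 22 = Z + 1, so Z = 21.
Z = 21 is scandium, so the species is ⁴⁵Sc.

Sc-45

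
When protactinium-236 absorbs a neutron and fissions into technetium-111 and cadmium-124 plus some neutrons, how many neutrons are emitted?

2

Conserve mass number: 237 = 111 + 124 + k, so k = 237 − 235 = 2.
Check atomic number: 91 = 43 + 48 + 0 = 91. ✓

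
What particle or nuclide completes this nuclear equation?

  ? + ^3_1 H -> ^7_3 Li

Conserve mass number: A + 3 = 7, so A = 4.
Conserve atomic number: Z + 1 = 3, so Z = 2.
A = 4 and Z = 2 is ^4_2 He — an alpha particle.

alpha particle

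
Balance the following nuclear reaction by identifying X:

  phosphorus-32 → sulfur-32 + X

Conserve mass number: 32 = 32 + A, so A = 0.
Conserve atomic number: 15 = 16 + Z, so Z = -1.
A = 0 and Z = -1 is e⁻ — a beta-minus particle.

beta-minus particle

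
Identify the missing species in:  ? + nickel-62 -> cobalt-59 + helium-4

proton

Conserve mass number: A + 62 = 59 + 4, so A = 1.
Conserve atomic number: Z + 28 = 27 + 2, so Z = 1.
A = 1 and Z = 1 is hydrogen-1 — a proton.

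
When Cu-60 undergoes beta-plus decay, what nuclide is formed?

Beta-plus decay: mass number changes by +0, atomic number by -1.
A: 60 = 60; Z: 29 − 1 = 28.
Z = 28 is nickel, so the daughter is Ni-60.

Ni-60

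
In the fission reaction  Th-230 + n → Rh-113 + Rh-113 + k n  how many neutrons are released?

5

Conserve mass number: 231 = 113 + 113 + k, so k = 231 − 226 = 5.
Check atomic number: 90 = 45 + 45 + 0 = 90. ✓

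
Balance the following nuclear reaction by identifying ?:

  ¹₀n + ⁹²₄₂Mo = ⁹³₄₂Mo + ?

Conserve mass number: 1 + 92 = 93 + A, so A = 0.
Conserve atomic number: 0 + 42 = 42 + Z, so Z = 0.
A = 0 and Z = 0 is ⁰₀γ — a gamma ray.

gamma ray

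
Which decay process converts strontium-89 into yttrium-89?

ΔA = 89 − 89 = 0; ΔZ = 39 − 38 = +1.
A is unchanged and Z rises by 1 — a neutron has become a proton (β⁻ decay).

beta-minus decay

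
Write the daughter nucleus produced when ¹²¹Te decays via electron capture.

Electron capture: mass number changes by +0, atomic number by -1.
A: 121 = 121; Z: 52 − 1 = 51.
Z = 51 is antimony, so the daughter is ¹²¹Sb.

Sb-121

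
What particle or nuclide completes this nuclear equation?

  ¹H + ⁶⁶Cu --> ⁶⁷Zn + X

gamma ray

Conserve mass number: 1 + 66 = 67 + A, so A = 0.
Conserve atomic number: 1 + 29 = 30 + Z, so Z = 0.
A = 0 and Z = 0 is γ — a gamma ray.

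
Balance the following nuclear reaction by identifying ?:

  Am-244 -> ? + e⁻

Conserve mass number: 244 = A + 0, so A = 244.
Conserve atomic number: 95 = Z − 1, so Z = 96.
Z = 96 is curium, so the species is Cm-244.

Cm-244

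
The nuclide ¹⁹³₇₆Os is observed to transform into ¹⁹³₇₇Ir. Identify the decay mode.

ΔA = 193 − 193 = 0; ΔZ = 77 − 76 = +1.
A is unchanged and Z rises by 1 — a neutron has become a proton (β⁻ decay).

beta-minus decay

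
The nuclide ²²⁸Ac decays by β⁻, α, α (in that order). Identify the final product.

Rn-220

Start: (A, Z) = (228, 89).
After β⁻: (228, 90).
After α: (224, 88).
After α: (220, 86).
Z = 86 is radon.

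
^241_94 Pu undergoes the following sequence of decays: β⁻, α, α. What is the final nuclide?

Pa-233

Start: (A, Z) = (241, 94).
After β⁻: (241, 95).
After α: (237, 93).
After α: (233, 91).
Z = 91 is protactinium.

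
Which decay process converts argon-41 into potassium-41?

beta-minus decay

ΔA = 41 − 41 = 0; ΔZ = 19 − 18 = +1.
A is unchanged and Z rises by 1 — a neutron has become a proton (β⁻ decay).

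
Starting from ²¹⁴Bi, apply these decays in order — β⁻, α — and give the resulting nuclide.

Pb-210

Start: (A, Z) = (214, 83).
After β⁻: (214, 84).
After α: (210, 82).
Z = 82 is lead.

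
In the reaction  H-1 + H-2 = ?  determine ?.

He-3

Conserve mass number: 1 + 2 = A, so A = 3.
Conserve atomic number: 1 + 1 = Z, so Z = 2.
Z = 2 is helium, so the species is He-3.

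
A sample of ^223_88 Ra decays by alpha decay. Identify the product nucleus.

Rn-219

Alpha decay: mass number changes by -4, atomic number by -2.
A: 223 − 4 = 219; Z: 88 − 2 = 86.
Z = 86 is radon, so the daughter is ^219_86 Rn.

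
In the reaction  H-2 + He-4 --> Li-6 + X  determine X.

gamma ray

Conserve mass number: 2 + 4 = 6 + A, so A = 0.
Conserve atomic number: 1 + 2 = 3 + Z, so Z = 0.
A = 0 and Z = 0 is γ — a gamma ray.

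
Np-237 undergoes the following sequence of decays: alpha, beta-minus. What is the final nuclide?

Start: (A, Z) = (237, 93).
After α: (233, 91).
After β⁻: (233, 92).
Z = 92 is uranium.

U-233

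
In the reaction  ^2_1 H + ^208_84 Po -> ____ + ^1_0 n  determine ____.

Conserve mass number: 2 + 208 = A + 1, so A = 209.
Conserve atomic number: 1 + 84 = Z + 0, so Z = 85.
Z = 85 is astatine, so the species is ^209_85 At.

At-209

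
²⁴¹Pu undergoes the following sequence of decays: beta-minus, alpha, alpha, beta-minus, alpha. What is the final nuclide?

Th-229

Start: (A, Z) = (241, 94).
After β⁻: (241, 95).
After α: (237, 93).
After α: (233, 91).
After β⁻: (233, 92).
After α: (229, 90).
Z = 90 is thorium.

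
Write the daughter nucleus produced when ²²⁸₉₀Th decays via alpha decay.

Alpha decay: mass number changes by -4, atomic number by -2.
A: 228 − 4 = 224; Z: 90 − 2 = 88.
Z = 88 is radium, so the daughter is ²²⁴₈₈Ra.

Ra-224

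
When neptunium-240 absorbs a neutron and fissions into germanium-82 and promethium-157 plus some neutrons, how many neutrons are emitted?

2

Conserve mass number: 241 = 82 + 157 + k, so k = 241 − 239 = 2.
Check atomic number: 93 = 32 + 61 + 0 = 93. ✓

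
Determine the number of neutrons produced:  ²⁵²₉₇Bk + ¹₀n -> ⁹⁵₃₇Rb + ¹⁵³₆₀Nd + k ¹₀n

5

Conserve mass number: 253 = 95 + 153 + k, so k = 253 − 248 = 5.
Check atomic number: 97 = 37 + 60 + 0 = 97. ✓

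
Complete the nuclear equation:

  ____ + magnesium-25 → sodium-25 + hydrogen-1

Conserve mass number: A + 25 = 25 + 1, so A = 1.
Conserve atomic number: Z + 12 = 11 + 1, so Z = 0.
A = 1 and Z = 0 is neutron — a neutron.

neutron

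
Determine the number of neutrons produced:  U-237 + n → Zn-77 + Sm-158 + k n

Conserve mass number: 238 = 77 + 158 + k, so k = 238 − 235 = 3.
Check atomic number: 92 = 30 + 62 + 0 = 92. ✓

3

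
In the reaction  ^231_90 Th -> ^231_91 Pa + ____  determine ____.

beta-minus particle

Conserve mass number: 231 = 231 + A, so A = 0.
Conserve atomic number: 90 = 91 + Z, so Z = -1.
A = 0 and Z = -1 is ^0_-1 e — a beta-minus particle.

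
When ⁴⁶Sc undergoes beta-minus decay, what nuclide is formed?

Beta-minus decay: mass number changes by +0, atomic number by +1.
A: 46 = 46; Z: 21 + 1 = 22.
Z = 22 is titanium, so the daughter is ⁴⁶Ti.

Ti-46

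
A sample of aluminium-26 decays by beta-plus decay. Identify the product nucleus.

Beta-plus decay: mass number changes by +0, atomic number by -1.
A: 26 = 26; Z: 13 − 1 = 12.
Z = 12 is magnesium, so the daughter is magnesium-26.

Mg-26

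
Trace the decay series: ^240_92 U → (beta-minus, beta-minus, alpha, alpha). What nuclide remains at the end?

Th-232

Start: (A, Z) = (240, 92).
After β⁻: (240, 93).
After β⁻: (240, 94).
After α: (236, 92).
After α: (232, 90).
Z = 90 is thorium.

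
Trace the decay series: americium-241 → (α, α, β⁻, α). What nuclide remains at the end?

Start: (A, Z) = (241, 95).
After α: (237, 93).
After α: (233, 91).
After β⁻: (233, 92).
After α: (229, 90).
Z = 90 is thorium.

Th-229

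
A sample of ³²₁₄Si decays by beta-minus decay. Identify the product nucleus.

Beta-minus decay: mass number changes by +0, atomic number by +1.
A: 32 = 32; Z: 14 + 1 = 15.
Z = 15 is phosphorus, so the daughter is ³²₁₅P.

P-32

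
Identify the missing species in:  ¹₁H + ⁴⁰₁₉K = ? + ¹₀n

Conserve mass number: 1 + 40 = A + 1, so A = 40.
Conserve atomic number: 1 + 19 = Z + 0, so Z = 20.
Z = 20 is calcium, so the species is ⁴⁰₂₀Ca.

Ca-40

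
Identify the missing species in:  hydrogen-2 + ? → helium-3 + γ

Conserve mass number: 2 + A = 3 + 0, so A = 1.
Conserve atomic number: 1 + Z = 2 + 0, so Z = 1.
A = 1 and Z = 1 is hydrogen-1 — a proton.

proton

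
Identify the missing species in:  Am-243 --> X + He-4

Conserve mass number: 243 = A + 4, so A = 239.
Conserve atomic number: 95 = Z + 2, so Z = 93.
Z = 93 is neptunium, so the species is Np-239.

Np-239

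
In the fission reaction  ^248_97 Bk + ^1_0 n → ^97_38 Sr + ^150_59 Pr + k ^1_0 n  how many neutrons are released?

2

Conserve mass number: 249 = 97 + 150 + k, so k = 249 − 247 = 2.
Check atomic number: 97 = 38 + 59 + 0 = 97. ✓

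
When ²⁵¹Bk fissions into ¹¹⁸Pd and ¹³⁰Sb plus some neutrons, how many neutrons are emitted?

3

Conserve mass number: 251 = 118 + 130 + k, so k = 251 − 248 = 3.
Check atomic number: 97 = 46 + 51 + 0 = 97. ✓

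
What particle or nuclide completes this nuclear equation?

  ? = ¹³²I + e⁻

Te-132

Conserve mass number: A = 132 + 0, so A = 132.
Conserve atomic number: Z = 53 − 1, so Z = 52.
Z = 52 is tellurium, so the species is ¹³²Te.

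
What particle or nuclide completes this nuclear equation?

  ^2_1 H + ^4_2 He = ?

Conserve mass number: 2 + 4 = A, so A = 6.
Conserve atomic number: 1 + 2 = Z, so Z = 3.
Z = 3 is lithium, so the species is ^6_3 Li.

Li-6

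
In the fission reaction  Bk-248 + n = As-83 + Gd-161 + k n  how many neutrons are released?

5

Conserve mass number: 249 = 83 + 161 + k, so k = 249 − 244 = 5.
Check atomic number: 97 = 33 + 64 + 0 = 97. ✓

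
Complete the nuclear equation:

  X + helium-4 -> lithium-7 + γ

Conserve mass number: A + 4 = 7 + 0, so A = 3.
Conserve atomic number: Z + 2 = 3 + 0, so Z = 1.
A = 3 and Z = 1 is hydrogen-3 — a triton.

triton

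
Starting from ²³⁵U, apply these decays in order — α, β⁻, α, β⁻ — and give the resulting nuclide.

Start: (A, Z) = (235, 92).
After α: (231, 90).
After β⁻: (231, 91).
After α: (227, 89).
After β⁻: (227, 90).
Z = 90 is thorium.

Th-227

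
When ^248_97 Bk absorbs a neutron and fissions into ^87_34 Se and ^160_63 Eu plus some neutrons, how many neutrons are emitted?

Conserve mass number: 249 = 87 + 160 + k, so k = 249 − 247 = 2.
Check atomic number: 97 = 34 + 63 + 0 = 97. ✓

2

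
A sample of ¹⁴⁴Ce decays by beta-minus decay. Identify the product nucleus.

Beta-minus decay: mass number changes by +0, atomic number by +1.
A: 144 = 144; Z: 58 + 1 = 59.
Z = 59 is praseodymium, so the daughter is ¹⁴⁴Pr.

Pr-144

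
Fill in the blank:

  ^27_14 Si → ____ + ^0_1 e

Al-27

Conserve mass number: 27 = A + 0, so A = 27.
Conserve atomic number: 14 = Z + 1, so Z = 13.
Z = 13 is aluminium, so the species is ^27_13 Al.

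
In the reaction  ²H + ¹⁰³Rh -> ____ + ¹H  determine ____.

Conserve mass number: 2 + 103 = A + 1, so A = 104.
Conserve atomic number: 1 + 45 = Z + 1, so Z = 45.
Z = 45 is rhodium, so the species is ¹⁰⁴Rh.

Rh-104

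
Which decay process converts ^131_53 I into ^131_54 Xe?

ΔA = 131 − 131 = 0; ΔZ = 54 − 53 = +1.
A is unchanged and Z rises by 1 — a neutron has become a proton (β⁻ decay).

beta-minus decay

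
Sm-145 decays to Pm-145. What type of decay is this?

ΔA = 145 − 145 = 0; ΔZ = 61 − 62 = -1.
A is unchanged and Z drops by 1 — a proton has become a neutron (β⁺ emission or electron capture).

beta-plus decay or electron capture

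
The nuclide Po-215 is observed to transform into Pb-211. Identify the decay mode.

ΔA = 211 − 215 = -4; ΔZ = 82 − 84 = -2.
A drops by 4 and Z drops by 2 — the signature of alpha emission.

alpha decay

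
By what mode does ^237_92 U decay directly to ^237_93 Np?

beta-minus decay

ΔA = 237 − 237 = 0; ΔZ = 93 − 92 = +1.
A is unchanged and Z rises by 1 — a neutron has become a proton (β⁻ decay).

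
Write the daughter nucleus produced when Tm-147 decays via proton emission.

Proton emission: mass number changes by -1, atomic number by -1.
A: 147 − 1 = 146; Z: 69 − 1 = 68.
Z = 68 is erbium, so the daughter is Er-146.

Er-146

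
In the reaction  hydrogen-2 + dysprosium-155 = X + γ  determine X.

Ho-157

Conserve mass number: 2 + 155 = A + 0, so A = 157.
Conserve atomic number: 1 + 66 = Z + 0, so Z = 67.
Z = 67 is holmium, so the species is holmium-157.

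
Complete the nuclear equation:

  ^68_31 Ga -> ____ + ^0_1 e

Conserve mass number: 68 = A + 0, so A = 68.
Conserve atomic number: 31 = Z + 1, so Z = 30.
Z = 30 is zinc, so the species is ^68_30 Zn.

Zn-68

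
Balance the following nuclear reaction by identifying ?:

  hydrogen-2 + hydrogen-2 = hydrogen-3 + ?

proton

Conserve mass number: 2 + 2 = 3 + A, so A = 1.
Conserve atomic number: 1 + 1 = 1 + Z, so Z = 1.
A = 1 and Z = 1 is hydrogen-1 — a proton.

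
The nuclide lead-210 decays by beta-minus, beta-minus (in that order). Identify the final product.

Start: (A, Z) = (210, 82).
After β⁻: (210, 83).
After β⁻: (210, 84).
Z = 84 is polonium.

Po-210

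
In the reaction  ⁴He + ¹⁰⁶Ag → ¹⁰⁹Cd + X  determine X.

Conserve mass number: 4 + 106 = 109 + A, so A = 1.
Conserve atomic number: 2 + 47 = 48 + Z, so Z = 1.
A = 1 and Z = 1 is ¹H — a proton.

proton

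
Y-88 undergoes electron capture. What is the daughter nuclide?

Electron capture: mass number changes by +0, atomic number by -1.
A: 88 = 88; Z: 39 − 1 = 38.
Z = 38 is strontium, so the daughter is Sr-88.

Sr-88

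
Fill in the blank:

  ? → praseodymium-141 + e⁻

Conserve mass number: A = 141 + 0, so A = 141.
Conserve atomic number: Z = 59 − 1, so Z = 58.
Z = 58 is cerium, so the species is cerium-141.

Ce-141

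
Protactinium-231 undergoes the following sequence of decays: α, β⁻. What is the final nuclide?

Th-227

Start: (A, Z) = (231, 91).
After α: (227, 89).
After β⁻: (227, 90).
Z = 90 is thorium.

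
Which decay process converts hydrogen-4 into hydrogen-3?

ΔA = 3 − 4 = -1; ΔZ = 1 − 1 = +0.
A drops by 1 with Z unchanged — a neutron was emitted.

neutron emission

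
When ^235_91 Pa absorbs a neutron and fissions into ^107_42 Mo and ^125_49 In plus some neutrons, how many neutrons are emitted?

Conserve mass number: 236 = 107 + 125 + k, so k = 236 − 232 = 4.
Check atomic number: 91 = 42 + 49 + 0 = 91. ✓

4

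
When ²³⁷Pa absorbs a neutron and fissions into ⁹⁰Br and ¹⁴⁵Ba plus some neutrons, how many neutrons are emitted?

3

Conserve mass number: 238 = 90 + 145 + k, so k = 238 − 235 = 3.
Check atomic number: 91 = 35 + 56 + 0 = 91. ✓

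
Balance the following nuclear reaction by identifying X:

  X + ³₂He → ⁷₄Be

Conserve mass number: A + 3 = 7, so A = 4.
Conserve atomic number: Z + 2 = 4, so Z = 2.
A = 4 and Z = 2 is ⁴₂He — an alpha particle.

alpha particle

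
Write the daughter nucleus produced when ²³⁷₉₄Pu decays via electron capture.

Np-237

Electron capture: mass number changes by +0, atomic number by -1.
A: 237 = 237; Z: 94 − 1 = 93.
Z = 93 is neptunium, so the daughter is ²³⁷₉₃Np.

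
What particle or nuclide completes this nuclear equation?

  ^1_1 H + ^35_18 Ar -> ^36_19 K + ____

Conserve mass number: 1 + 35 = 36 + A, so A = 0.
Conserve atomic number: 1 + 18 = 19 + Z, so Z = 0.
A = 0 and Z = 0 is ^0_0 γ — a gamma ray.

gamma ray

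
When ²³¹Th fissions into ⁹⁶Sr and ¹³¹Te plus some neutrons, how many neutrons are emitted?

4

Conserve mass number: 231 = 96 + 131 + k, so k = 231 − 227 = 4.
Check atomic number: 90 = 38 + 52 + 0 = 90. ✓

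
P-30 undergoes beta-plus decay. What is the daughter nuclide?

Beta-plus decay: mass number changes by +0, atomic number by -1.
A: 30 = 30; Z: 15 − 1 = 14.
Z = 14 is silicon, so the daughter is Si-30.

Si-30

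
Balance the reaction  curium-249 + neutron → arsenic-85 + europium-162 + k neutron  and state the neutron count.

3

Conserve mass number: 250 = 85 + 162 + k, so k = 250 − 247 = 3.
Check atomic number: 96 = 33 + 63 + 0 = 96. ✓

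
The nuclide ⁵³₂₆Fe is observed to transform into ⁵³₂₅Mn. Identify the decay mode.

ΔA = 53 − 53 = 0; ΔZ = 25 − 26 = -1.
A is unchanged and Z drops by 1 — a proton has become a neutron (β⁺ emission or electron capture).

beta-plus decay or electron capture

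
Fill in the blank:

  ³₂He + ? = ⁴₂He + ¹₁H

deuteron

Conserve mass number: 3 + A = 4 + 1, so A = 2.
Conserve atomic number: 2 + Z = 2 + 1, so Z = 1.
A = 2 and Z = 1 is ²₁H — a deuteron.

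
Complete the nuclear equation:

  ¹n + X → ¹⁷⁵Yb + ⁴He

Conserve mass number: 1 + A = 175 + 4, so A = 178.
Conserve atomic number: 0 + Z = 70 + 2, so Z = 72.
Z = 72 is hafnium, so the species is ¹⁷⁸Hf.

Hf-178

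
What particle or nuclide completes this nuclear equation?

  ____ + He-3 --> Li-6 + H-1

Conserve mass number: A + 3 = 6 + 1, so A = 4.
Conserve atomic number: Z + 2 = 3 + 1, so Z = 2.
A = 4 and Z = 2 is He-4 — an alpha particle.

alpha particle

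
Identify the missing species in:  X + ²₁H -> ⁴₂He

Conserve mass number: A + 2 = 4, so A = 2.
Conserve atomic number: Z + 1 = 2, so Z = 1.
A = 2 and Z = 1 is ²₁H — a deuteron.

deuteron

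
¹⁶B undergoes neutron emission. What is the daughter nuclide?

Neutron emission: mass number changes by -1, atomic number by +0.
A: 16 − 1 = 15; Z: 5 = 5.
Z = 5 is boron, so the daughter is ¹⁵B.

B-15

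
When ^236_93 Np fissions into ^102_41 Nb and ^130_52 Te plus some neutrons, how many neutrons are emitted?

4

Conserve mass number: 236 = 102 + 130 + k, so k = 236 − 232 = 4.
Check atomic number: 93 = 41 + 52 + 0 = 93. ✓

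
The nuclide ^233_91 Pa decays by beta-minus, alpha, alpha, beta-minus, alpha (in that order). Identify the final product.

Fr-221

Start: (A, Z) = (233, 91).
After β⁻: (233, 92).
After α: (229, 90).
After α: (225, 88).
After β⁻: (225, 89).
After α: (221, 87).
Z = 87 is francium.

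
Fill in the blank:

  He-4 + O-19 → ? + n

Conserve mass number: 4 + 19 = A + 1, so A = 22.
Conserve atomic number: 2 + 8 = Z + 0, so Z = 10.
Z = 10 is neon, so the species is Ne-22.

Ne-22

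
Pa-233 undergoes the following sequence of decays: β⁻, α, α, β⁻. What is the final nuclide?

Ac-225

Start: (A, Z) = (233, 91).
After β⁻: (233, 92).
After α: (229, 90).
After α: (225, 88).
After β⁻: (225, 89).
Z = 89 is actinium.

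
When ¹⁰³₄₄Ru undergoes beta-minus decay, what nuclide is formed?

Rh-103

Beta-minus decay: mass number changes by +0, atomic number by +1.
A: 103 = 103; Z: 44 + 1 = 45.
Z = 45 is rhodium, so the daughter is ¹⁰³₄₅Rh.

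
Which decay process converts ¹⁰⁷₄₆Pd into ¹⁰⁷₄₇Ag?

beta-minus decay

ΔA = 107 − 107 = 0; ΔZ = 47 − 46 = +1.
A is unchanged and Z rises by 1 — a neutron has become a proton (β⁻ decay).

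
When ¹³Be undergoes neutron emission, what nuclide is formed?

Neutron emission: mass number changes by -1, atomic number by +0.
A: 13 − 1 = 12; Z: 4 = 4.
Z = 4 is beryllium, so the daughter is ¹²Be.

Be-12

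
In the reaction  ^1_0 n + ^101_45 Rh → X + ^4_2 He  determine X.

Tc-98

Conserve mass number: 1 + 101 = A + 4, so A = 98.
Conserve atomic number: 0 + 45 = Z + 2, so Z = 43.
Z = 43 is technetium, so the species is ^98_43 Tc.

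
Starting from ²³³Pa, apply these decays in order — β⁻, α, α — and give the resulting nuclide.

Ra-225

Start: (A, Z) = (233, 91).
After β⁻: (233, 92).
After α: (229, 90).
After α: (225, 88).
Z = 88 is radium.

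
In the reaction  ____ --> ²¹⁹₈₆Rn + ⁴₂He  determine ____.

Ra-223

Conserve mass number: A = 219 + 4, so A = 223.
Conserve atomic number: Z = 86 + 2, so Z = 88.
Z = 88 is radium, so the species is ²²³₈₈Ra.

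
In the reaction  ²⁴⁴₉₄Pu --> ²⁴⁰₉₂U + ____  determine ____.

Conserve mass number: 244 = 240 + A, so A = 4.
Conserve atomic number: 94 = 92 + Z, so Z = 2.
A = 4 and Z = 2 is ⁴₂He — an alpha particle.

alpha particle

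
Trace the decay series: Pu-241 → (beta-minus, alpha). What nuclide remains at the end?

Start: (A, Z) = (241, 94).
After β⁻: (241, 95).
After α: (237, 93).
Z = 93 is neptunium.

Np-237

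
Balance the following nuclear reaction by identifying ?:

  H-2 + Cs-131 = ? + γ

Conserve mass number: 2 + 131 = A + 0, so A = 133.
Conserve atomic number: 1 + 55 = Z + 0, so Z = 56.
Z = 56 is barium, so the species is Ba-133.

Ba-133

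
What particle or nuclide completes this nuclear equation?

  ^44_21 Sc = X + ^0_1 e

Conserve mass number: 44 = A + 0, so A = 44.
Conserve atomic number: 21 = Z + 1, so Z = 20.
Z = 20 is calcium, so the species is ^44_20 Ca.

Ca-44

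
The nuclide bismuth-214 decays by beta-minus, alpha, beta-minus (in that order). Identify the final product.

Start: (A, Z) = (214, 83).
After β⁻: (214, 84).
After α: (210, 82).
After β⁻: (210, 83).
Z = 83 is bismuth.

Bi-210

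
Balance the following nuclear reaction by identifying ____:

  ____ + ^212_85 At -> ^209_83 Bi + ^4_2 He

neutron

Conserve mass number: A + 212 = 209 + 4, so A = 1.
Conserve atomic number: Z + 85 = 83 + 2, so Z = 0.
A = 1 and Z = 0 is ^1_0 n — a neutron.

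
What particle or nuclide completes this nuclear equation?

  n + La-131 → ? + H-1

Ba-131

Conserve mass number: 1 + 131 = A + 1, so A = 131.
Conserve atomic number: 0 + 57 = Z + 1, so Z = 56.
Z = 56 is barium, so the species is Ba-131.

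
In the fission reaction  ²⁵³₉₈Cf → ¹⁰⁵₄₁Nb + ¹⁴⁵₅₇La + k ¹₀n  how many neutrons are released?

Conserve mass number: 253 = 105 + 145 + k, so k = 253 − 250 = 3.
Check atomic number: 98 = 41 + 57 + 0 = 98. ✓

3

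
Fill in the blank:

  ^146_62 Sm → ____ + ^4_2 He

Conserve mass number: 146 = A + 4, so A = 142.
Conserve atomic number: 62 = Z + 2, so Z = 60.
Z = 60 is neodymium, so the species is ^142_60 Nd.

Nd-142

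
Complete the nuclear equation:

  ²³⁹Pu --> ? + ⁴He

U-235

Conserve mass number: 239 = A + 4, so A = 235.
Conserve atomic number: 94 = Z + 2, so Z = 92.
Z = 92 is uranium, so the species is ²³⁵U.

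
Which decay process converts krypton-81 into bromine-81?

beta-plus decay or electron capture

ΔA = 81 − 81 = 0; ΔZ = 35 − 36 = -1.
A is unchanged and Z drops by 1 — a proton has become a neutron (β⁺ emission or electron capture).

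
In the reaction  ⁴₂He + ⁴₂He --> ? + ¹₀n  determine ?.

Be-7

Conserve mass number: 4 + 4 = A + 1, so A = 7.
Conserve atomic number: 2 + 2 = Z + 0, so Z = 4.
Z = 4 is beryllium, so the species is ⁷₄Be.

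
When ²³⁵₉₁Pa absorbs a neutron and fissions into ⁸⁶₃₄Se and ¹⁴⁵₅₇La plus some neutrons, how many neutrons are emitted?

Conserve mass number: 236 = 86 + 145 + k, so k = 236 − 231 = 5.
Check atomic number: 91 = 34 + 57 + 0 = 91. ✓

5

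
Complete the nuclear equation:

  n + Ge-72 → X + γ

Ge-73

Conserve mass number: 1 + 72 = A + 0, so A = 73.
Conserve atomic number: 0 + 32 = Z + 0, so Z = 32.
Z = 32 is germanium, so the species is Ge-73.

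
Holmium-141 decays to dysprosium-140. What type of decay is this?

ΔA = 140 − 141 = -1; ΔZ = 66 − 67 = -1.
A drops by 1 and Z drops by 1 — a proton was emitted.

proton emission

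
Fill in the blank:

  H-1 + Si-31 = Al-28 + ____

alpha particle

Conserve mass number: 1 + 31 = 28 + A, so A = 4.
Conserve atomic number: 1 + 14 = 13 + Z, so Z = 2.
A = 4 and Z = 2 is He-4 — an alpha particle.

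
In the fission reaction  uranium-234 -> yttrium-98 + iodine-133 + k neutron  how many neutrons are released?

3

Conserve mass number: 234 = 98 + 133 + k, so k = 234 − 231 = 3.
Check atomic number: 92 = 39 + 53 + 0 = 92. ✓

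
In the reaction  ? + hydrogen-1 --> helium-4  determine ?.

Conserve mass number: A + 1 = 4, so A = 3.
Conserve atomic number: Z + 1 = 2, so Z = 1.
A = 3 and Z = 1 is hydrogen-3 — a triton.

triton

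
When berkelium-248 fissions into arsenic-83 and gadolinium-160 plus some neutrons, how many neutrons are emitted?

5

Conserve mass number: 248 = 83 + 160 + k, so k = 248 − 243 = 5.
Check atomic number: 97 = 33 + 64 + 0 = 97. ✓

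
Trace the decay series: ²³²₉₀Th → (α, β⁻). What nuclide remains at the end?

Start: (A, Z) = (232, 90).
After α: (228, 88).
After β⁻: (228, 89).
Z = 89 is actinium.

Ac-228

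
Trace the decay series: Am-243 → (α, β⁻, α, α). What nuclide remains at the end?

Start: (A, Z) = (243, 95).
After α: (239, 93).
After β⁻: (239, 94).
After α: (235, 92).
After α: (231, 90).
Z = 90 is thorium.

Th-231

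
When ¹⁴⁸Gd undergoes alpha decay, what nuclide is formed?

Sm-144

Alpha decay: mass number changes by -4, atomic number by -2.
A: 148 − 4 = 144; Z: 64 − 2 = 62.
Z = 62 is samarium, so the daughter is ¹⁴⁴Sm.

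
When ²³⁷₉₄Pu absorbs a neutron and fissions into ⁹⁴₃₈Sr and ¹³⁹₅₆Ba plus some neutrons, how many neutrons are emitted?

5

Conserve mass number: 238 = 94 + 139 + k, so k = 238 − 233 = 5.
Check atomic number: 94 = 38 + 56 + 0 = 94. ✓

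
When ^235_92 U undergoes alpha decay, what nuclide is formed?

Alpha decay: mass number changes by -4, atomic number by -2.
A: 235 − 4 = 231; Z: 92 − 2 = 90.
Z = 90 is thorium, so the daughter is ^231_90 Th.

Th-231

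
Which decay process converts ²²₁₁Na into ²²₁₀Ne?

beta-plus decay or electron capture

ΔA = 22 − 22 = 0; ΔZ = 10 − 11 = -1.
A is unchanged and Z drops by 1 — a proton has become a neutron (β⁺ emission or electron capture).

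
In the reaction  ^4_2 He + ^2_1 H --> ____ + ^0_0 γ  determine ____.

Li-6

Conserve mass number: 4 + 2 = A + 0, so A = 6.
Conserve atomic number: 2 + 1 = Z + 0, so Z = 3.
Z = 3 is lithium, so the species is ^6_3 Li.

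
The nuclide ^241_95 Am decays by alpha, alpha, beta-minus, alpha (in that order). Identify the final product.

Start: (A, Z) = (241, 95).
After α: (237, 93).
After α: (233, 91).
After β⁻: (233, 92).
After α: (229, 90).
Z = 90 is thorium.

Th-229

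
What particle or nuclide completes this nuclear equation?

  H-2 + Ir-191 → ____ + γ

Pt-193

Conserve mass number: 2 + 191 = A + 0, so A = 193.
Conserve atomic number: 1 + 77 = Z + 0, so Z = 78.
Z = 78 is platinum, so the species is Pt-193.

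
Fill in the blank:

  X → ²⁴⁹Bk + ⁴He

Es-253

Conserve mass number: A = 249 + 4, so A = 253.
Conserve atomic number: Z = 97 + 2, so Z = 99.
Z = 99 is einsteinium, so the species is ²⁵³Es.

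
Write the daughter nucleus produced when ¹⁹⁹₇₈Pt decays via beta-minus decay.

Beta-minus decay: mass number changes by +0, atomic number by +1.
A: 199 = 199; Z: 78 + 1 = 79.
Z = 79 is gold, so the daughter is ¹⁹⁹₇₉Au.

Au-199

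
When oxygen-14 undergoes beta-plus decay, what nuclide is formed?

Beta-plus decay: mass number changes by +0, atomic number by -1.
A: 14 = 14; Z: 8 − 1 = 7.
Z = 7 is nitrogen, so the daughter is nitrogen-14.

N-14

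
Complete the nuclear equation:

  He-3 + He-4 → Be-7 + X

gamma ray

Conserve mass number: 3 + 4 = 7 + A, so A = 0.
Conserve atomic number: 2 + 2 = 4 + Z, so Z = 0.
A = 0 and Z = 0 is γ — a gamma ray.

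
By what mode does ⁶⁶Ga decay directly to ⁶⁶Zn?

ΔA = 66 − 66 = 0; ΔZ = 30 − 31 = -1.
A is unchanged and Z drops by 1 — a proton has become a neutron (β⁺ emission or electron capture).

beta-plus decay or electron capture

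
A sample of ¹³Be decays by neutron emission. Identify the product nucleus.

Be-12

Neutron emission: mass number changes by -1, atomic number by +0.
A: 13 − 1 = 12; Z: 4 = 4.
Z = 4 is beryllium, so the daughter is ¹²Be.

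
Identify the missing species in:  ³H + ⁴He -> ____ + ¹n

Conserve mass number: 3 + 4 = A + 1, so A = 6.
Conserve atomic number: 1 + 2 = Z + 0, so Z = 3.
Z = 3 is lithium, so the species is ⁶Li.

Li-6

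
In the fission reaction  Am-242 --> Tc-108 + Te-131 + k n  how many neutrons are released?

3

Conserve mass number: 242 = 108 + 131 + k, so k = 242 − 239 = 3.
Check atomic number: 95 = 43 + 52 + 0 = 95. ✓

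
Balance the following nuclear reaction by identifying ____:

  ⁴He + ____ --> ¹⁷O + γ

Conserve mass number: 4 + A = 17 + 0, so A = 13.
Conserve atomic number: 2 + Z = 8 + 0, so Z = 6.
Z = 6 is carbon, so the species is ¹³C.

C-13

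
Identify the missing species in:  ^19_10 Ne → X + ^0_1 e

F-19

Conserve mass number: 19 = A + 0, so A = 19.
Conserve atomic number: 10 = Z + 1, so Z = 9.
Z = 9 is fluorine, so the species is ^19_9 F.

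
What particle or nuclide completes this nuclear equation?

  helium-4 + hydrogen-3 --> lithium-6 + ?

neutron

Conserve mass number: 4 + 3 = 6 + A, so A = 1.
Conserve atomic number: 2 + 1 = 3 + Z, so Z = 0.
A = 1 and Z = 0 is neutron — a neutron.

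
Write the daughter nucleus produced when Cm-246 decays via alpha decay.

Alpha decay: mass number changes by -4, atomic number by -2.
A: 246 − 4 = 242; Z: 96 − 2 = 94.
Z = 94 is plutonium, so the daughter is Pu-242.

Pu-242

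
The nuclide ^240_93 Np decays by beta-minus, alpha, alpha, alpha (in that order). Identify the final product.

Ra-228

Start: (A, Z) = (240, 93).
After β⁻: (240, 94).
After α: (236, 92).
After α: (232, 90).
After α: (228, 88).
Z = 88 is radium.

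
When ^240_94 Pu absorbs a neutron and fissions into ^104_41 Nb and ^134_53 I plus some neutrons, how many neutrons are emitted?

3

Conserve mass number: 241 = 104 + 134 + k, so k = 241 − 238 = 3.
Check atomic number: 94 = 41 + 53 + 0 = 94. ✓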